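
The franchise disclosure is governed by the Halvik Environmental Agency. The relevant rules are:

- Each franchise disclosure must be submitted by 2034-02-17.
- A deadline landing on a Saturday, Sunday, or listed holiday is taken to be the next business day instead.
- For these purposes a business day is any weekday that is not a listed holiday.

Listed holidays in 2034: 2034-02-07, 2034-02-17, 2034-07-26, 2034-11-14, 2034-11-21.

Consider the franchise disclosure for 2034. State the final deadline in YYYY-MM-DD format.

2034-02-20

Start from the fixed due date, 2034-02-17.
2034-02-17 is a listed holiday, so it moves to the next business day, 2034-02-20 (Monday).
So the filing is due 2034-02-20.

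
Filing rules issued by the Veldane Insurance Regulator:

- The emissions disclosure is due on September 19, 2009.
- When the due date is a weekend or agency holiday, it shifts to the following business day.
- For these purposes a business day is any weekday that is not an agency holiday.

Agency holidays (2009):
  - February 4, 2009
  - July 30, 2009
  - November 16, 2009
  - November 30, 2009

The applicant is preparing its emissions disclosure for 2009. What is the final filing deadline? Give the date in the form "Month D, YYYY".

September 21, 2009

The statutory due date is September 19, 2009.
September 19, 2009 falls on a Saturday. Rolling to the next business day gives September 21, 2009, a Monday.
The final due date is September 21, 2009.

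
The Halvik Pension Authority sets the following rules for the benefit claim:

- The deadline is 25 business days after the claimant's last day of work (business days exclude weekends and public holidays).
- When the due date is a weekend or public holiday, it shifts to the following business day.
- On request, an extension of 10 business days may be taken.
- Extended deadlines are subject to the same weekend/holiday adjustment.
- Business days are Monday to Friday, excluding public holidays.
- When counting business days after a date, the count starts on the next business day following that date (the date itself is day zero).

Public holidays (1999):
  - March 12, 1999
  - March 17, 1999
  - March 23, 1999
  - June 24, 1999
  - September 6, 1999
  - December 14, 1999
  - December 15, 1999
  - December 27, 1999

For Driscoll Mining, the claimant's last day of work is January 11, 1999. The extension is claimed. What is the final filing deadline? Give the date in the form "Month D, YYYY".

Counting 25 business days after January 11, 1999 (skipping weekends and listed holidays) reaches February 15, 1999.
February 15, 1999 is a Monday and not a listed holiday, so it stands.
Counting 10 further business days from February 15, 1999 reaches March 1, 1999.
March 1, 1999 is a Monday and not a listed holiday, so it stands.
Final deadline: March 1, 1999.

March 1, 1999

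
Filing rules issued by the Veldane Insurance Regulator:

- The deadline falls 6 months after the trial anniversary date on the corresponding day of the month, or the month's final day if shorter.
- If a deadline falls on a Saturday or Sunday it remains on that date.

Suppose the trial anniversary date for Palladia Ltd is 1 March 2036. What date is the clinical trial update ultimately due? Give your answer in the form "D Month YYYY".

1 September 2036

Moving 6 months forward from 1 March 2036 on the corresponding day gives 1 September 2036.
1 September 2036 falls on a Monday. The rules make no weekend/holiday allowance, so it remains 1 September 2036.
The final due date is 1 September 2036.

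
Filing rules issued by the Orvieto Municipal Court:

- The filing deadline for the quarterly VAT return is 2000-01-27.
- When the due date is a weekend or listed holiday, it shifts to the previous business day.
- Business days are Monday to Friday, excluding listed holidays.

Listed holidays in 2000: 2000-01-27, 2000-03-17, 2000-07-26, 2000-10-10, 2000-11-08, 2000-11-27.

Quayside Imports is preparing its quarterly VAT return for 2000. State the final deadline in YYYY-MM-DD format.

2000-01-26

Start from the fixed due date, 2000-01-27.
Because 2000-01-27 is a listed holiday, the deadline becomes 2000-01-26 (Wednesday).
Final deadline: 2000-01-26.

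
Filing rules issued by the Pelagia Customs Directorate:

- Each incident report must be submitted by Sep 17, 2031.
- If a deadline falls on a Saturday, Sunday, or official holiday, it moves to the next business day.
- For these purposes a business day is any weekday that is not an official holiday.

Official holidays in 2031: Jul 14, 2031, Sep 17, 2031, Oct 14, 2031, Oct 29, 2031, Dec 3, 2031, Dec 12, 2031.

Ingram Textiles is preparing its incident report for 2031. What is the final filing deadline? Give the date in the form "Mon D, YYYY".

Sep 18, 2031

The stated deadline is Sep 17, 2031.
Because Sep 17, 2031 is a listed holiday, the deadline becomes Sep 18, 2031 (Thursday).
Deadline: Sep 18, 2031.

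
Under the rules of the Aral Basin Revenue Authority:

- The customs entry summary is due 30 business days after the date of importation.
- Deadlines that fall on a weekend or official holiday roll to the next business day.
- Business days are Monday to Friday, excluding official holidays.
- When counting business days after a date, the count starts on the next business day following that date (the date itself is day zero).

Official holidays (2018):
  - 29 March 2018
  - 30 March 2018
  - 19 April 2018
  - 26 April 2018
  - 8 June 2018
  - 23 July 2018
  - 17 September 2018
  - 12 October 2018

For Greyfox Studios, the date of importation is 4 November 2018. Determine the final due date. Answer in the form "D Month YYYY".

14 December 2018

30 business days after 4 November 2018, excluding weekends and holidays, is 14 December 2018.
14 December 2018 is a Friday and not a listed holiday, so it stands.
The final due date is 14 December 2018.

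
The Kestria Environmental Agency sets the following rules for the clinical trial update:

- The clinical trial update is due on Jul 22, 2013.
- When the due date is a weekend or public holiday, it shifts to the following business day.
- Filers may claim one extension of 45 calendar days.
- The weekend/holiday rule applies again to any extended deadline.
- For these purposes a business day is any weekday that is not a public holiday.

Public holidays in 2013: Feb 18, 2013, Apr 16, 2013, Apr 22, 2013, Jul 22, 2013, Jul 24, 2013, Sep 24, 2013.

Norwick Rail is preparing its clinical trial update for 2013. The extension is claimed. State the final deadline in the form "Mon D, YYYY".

The statutory due date is Jul 22, 2013.
Jul 22, 2013 falls on a listed holiday. Rolling to the next business day gives Jul 23, 2013, a Tuesday.
Add the 45 calendar-day extension to Jul 23, 2013: Sep 6, 2013.
Since Sep 6, 2013 is a Friday and not a holiday, the date is unchanged.
The final due date is Sep 6, 2013.

Sep 6, 2013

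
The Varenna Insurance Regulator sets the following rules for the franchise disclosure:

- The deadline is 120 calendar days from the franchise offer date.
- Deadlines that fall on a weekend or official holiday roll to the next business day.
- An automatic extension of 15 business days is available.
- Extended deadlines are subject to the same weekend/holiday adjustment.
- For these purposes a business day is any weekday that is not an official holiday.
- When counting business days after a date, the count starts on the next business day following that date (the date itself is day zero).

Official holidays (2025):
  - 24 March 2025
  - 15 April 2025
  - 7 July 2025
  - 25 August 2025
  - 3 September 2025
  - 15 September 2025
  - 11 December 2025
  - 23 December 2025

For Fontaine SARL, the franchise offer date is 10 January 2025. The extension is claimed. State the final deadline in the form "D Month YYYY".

From 10 January 2025, 120 calendar days later is 10 May 2025.
10 May 2025 falls on a Saturday. Rolling to the next business day gives 12 May 2025, a Monday.
The 15-business-day extension runs from 12 May 2025 to 2 June 2025.
2 June 2025 is a Monday and not a listed holiday, so it stands.
Deadline: 2 June 2025.

2 June 2025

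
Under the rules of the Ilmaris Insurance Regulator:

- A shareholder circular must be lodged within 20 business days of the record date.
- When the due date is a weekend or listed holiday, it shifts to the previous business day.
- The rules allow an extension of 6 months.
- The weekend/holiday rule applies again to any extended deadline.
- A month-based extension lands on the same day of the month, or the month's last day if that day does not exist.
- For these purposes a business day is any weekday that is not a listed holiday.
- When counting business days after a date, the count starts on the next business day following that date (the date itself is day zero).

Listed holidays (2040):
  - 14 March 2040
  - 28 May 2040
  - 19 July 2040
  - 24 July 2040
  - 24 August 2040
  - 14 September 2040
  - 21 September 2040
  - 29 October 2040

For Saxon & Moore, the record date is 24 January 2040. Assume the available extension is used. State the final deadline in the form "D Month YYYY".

Starting the day after 24 January 2040 and counting 20 business days lands on 21 February 2040.
Since 21 February 2040 is a Tuesday and not a holiday, the date is unchanged.
Applying the 6 months extension: 6 months after 21 February 2040 is 21 August 2040.
21 August 2040 (Tuesday) is already a business day.
So the filing is due 21 August 2040.

21 August 2040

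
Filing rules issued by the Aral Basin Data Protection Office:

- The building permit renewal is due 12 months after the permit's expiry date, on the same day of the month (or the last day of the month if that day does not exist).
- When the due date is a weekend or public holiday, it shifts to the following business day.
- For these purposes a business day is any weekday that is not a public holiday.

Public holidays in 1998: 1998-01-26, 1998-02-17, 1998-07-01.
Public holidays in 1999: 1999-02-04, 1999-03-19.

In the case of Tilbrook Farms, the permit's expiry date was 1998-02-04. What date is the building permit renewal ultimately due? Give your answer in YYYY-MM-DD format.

Moving 12 months forward from 1998-02-04 on the corresponding day gives 1999-02-04.
Because 1999-02-04 is a listed holiday, the deadline becomes 1999-02-05 (Friday).
Deadline: 1999-02-05.

1999-02-05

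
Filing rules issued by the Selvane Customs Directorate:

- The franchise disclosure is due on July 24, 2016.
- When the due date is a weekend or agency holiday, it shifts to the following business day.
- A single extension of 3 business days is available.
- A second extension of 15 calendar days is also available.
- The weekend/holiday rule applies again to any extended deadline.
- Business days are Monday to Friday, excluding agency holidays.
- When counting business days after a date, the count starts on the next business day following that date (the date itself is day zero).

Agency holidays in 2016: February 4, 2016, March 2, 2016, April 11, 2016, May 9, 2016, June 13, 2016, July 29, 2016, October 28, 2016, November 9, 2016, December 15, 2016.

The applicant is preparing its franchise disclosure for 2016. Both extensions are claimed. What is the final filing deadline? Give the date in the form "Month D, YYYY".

The stated deadline is July 24, 2016.
July 24, 2016 falls on a Sunday. Rolling to the next business day gives July 25, 2016, a Monday.
Applying the 3-business-day extension: 3 business days after July 25, 2016 is July 28, 2016.
July 28, 2016 falls on a Thursday, which is a business day, so no adjustment is needed.
With the 15-day extension, July 28, 2016 becomes August 12, 2016.
August 12, 2016 is a Friday and not a listed holiday, so it stands.
The final due date is August 12, 2016.

August 12, 2016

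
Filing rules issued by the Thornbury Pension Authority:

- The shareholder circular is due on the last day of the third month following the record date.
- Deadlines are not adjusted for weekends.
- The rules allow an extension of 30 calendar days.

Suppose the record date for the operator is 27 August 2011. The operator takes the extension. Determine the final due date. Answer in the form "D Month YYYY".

30 December 2011

The third month after 27 August 2011 is November 2011, whose last day is 30 November 2011.
No adjustment is made for weekends or holidays, so 30 November 2011 stands.
Add the 30 calendar-day extension to 30 November 2011: 30 December 2011.
30 December 2011 falls on a Friday. The rules make no weekend/holiday allowance, so it remains 30 December 2011.
Final deadline: 30 December 2011.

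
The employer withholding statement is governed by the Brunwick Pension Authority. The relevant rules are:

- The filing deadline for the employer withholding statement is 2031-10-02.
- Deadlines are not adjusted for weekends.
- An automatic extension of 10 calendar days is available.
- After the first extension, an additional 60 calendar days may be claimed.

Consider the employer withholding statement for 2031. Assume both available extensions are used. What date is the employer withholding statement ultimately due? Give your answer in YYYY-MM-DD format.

2031-12-11

The stated deadline is 2031-10-02.
No adjustment is made for weekends or holidays, so 2031-10-02 stands.
Applying the 10-calendar-day extension: 2031-10-02 + 10 days = 2031-10-12.
2031-10-12 falls on a Sunday. The rules make no weekend/holiday allowance, so it remains 2031-10-12.
The 60-calendar-day extension moves the deadline from 2031-10-12 to 2031-12-11.
2031-12-11 is a Thursday; no weekend or holiday adjustment applies.
Deadline: 2031-12-11.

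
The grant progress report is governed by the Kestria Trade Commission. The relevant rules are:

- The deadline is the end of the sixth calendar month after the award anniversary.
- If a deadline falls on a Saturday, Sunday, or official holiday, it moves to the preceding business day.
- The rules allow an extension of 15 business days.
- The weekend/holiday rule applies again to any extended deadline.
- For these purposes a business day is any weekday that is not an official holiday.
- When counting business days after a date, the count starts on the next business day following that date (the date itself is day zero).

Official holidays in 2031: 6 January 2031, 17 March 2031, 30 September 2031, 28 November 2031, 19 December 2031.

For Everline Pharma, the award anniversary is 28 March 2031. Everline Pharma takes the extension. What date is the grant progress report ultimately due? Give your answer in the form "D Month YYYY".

21 October 2031

6 months after 28 March 2031 falls in September 2031; the last day of that month is 30 September 2031.
30 September 2031 is a listed holiday, so it moves to the preceding business day, 29 September 2031 (Monday).
The 15-business-day extension runs from 29 September 2031 to 21 October 2031.
21 October 2031 falls on a Tuesday, which is a business day, so no adjustment is needed.
Final deadline: 21 October 2031.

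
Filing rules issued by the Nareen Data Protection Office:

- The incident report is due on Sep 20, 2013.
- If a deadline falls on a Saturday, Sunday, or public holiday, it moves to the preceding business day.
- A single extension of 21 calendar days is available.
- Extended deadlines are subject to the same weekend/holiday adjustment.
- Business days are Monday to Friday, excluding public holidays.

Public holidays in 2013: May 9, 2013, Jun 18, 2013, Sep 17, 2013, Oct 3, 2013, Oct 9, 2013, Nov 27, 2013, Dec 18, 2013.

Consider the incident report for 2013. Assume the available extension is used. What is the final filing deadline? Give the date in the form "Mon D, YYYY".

The stated deadline is Sep 20, 2013.
Sep 20, 2013 falls on a Friday, which is a business day, so no adjustment is needed.
Applying the 21-calendar-day extension: Sep 20, 2013 + 21 days = Oct 11, 2013.
Oct 11, 2013 (Friday) is already a business day.
The final due date is Oct 11, 2013.

Oct 11, 2013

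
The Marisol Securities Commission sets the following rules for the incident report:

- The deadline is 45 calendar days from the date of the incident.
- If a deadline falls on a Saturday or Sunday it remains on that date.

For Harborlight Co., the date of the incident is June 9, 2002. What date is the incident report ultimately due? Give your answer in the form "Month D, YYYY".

45 calendar days after June 9, 2002 is July 24, 2002.
July 24, 2002 is a Wednesday; no weekend or holiday adjustment applies.
Deadline: July 24, 2002.

July 24, 2002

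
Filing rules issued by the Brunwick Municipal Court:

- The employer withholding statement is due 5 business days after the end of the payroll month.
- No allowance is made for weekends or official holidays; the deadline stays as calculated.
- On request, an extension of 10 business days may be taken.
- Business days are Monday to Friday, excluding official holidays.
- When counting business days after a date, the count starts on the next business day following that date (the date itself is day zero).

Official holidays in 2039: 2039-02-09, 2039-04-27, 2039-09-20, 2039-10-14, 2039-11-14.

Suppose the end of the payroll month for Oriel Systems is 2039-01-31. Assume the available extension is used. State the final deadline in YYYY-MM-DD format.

Starting the day after 2039-01-31 and counting 5 business days lands on 2039-02-07.
2039-02-07 is a Monday; no weekend or holiday adjustment applies.
Applying the 10-business-day extension: 10 business days after 2039-02-07 is 2039-02-22.
2039-02-22 is a Tuesday; no weekend or holiday adjustment applies.
Final deadline: 2039-02-22.

2039-02-22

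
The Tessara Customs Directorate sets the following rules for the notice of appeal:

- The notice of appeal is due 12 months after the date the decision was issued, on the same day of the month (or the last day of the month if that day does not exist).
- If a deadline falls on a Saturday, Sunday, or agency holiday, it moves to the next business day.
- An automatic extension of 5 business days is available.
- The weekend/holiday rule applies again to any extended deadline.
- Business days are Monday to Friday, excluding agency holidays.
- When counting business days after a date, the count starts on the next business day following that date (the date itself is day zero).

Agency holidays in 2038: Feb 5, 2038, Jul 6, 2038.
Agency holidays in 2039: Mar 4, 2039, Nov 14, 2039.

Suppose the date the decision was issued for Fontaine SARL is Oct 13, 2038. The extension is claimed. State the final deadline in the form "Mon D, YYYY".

Oct 20, 2039

12 months from Oct 13, 2038 is Oct 13, 2039.
Oct 13, 2039 falls on a Thursday, which is a business day, so no adjustment is needed.
The 5-business-day extension runs from Oct 13, 2039 to Oct 20, 2039.
Since Oct 20, 2039 is a Thursday and not a holiday, the date is unchanged.
Deadline: Oct 20, 2039.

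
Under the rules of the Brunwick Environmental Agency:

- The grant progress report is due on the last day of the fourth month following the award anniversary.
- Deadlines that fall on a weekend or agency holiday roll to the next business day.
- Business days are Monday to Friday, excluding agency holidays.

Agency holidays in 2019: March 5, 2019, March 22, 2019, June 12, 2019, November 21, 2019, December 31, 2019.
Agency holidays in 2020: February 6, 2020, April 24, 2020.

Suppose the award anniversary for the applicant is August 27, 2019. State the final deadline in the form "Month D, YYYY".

January 1, 2020

4 months after August 27, 2019 is December 2019; that month ends on December 31, 2019.
Because December 31, 2019 is a listed holiday, the deadline becomes January 1, 2020 (Wednesday).
The final due date is January 1, 2020.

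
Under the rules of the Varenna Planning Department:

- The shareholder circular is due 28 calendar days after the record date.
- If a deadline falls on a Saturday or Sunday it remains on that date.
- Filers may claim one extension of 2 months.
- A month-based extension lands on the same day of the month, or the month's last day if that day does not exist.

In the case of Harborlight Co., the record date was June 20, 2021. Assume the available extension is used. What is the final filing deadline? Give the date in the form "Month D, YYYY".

September 18, 2021

28 calendar days after June 20, 2021 is July 18, 2021.
No adjustment is made for weekends or holidays, so July 18, 2021 stands.
Add 2 months to July 18, 2021: September 18, 2021.
No adjustment is made for weekends or holidays, so September 18, 2021 stands.
The final due date is September 18, 2021.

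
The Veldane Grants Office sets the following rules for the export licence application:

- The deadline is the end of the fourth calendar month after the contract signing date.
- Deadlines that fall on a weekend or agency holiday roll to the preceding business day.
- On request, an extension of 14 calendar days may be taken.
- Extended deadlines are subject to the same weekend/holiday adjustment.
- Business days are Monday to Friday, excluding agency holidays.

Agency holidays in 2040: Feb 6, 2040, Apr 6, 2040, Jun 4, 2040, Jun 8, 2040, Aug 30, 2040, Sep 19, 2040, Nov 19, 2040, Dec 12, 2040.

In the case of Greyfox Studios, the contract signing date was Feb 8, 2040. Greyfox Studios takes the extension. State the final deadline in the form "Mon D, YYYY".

4 months after Feb 8, 2040 is June 2040; that month ends on Jun 30, 2040.
Because Jun 30, 2040 is a Saturday, the deadline becomes Jun 29, 2040 (Friday).
Add the 14 calendar-day extension to Jun 29, 2040: Jul 13, 2040.
Jul 13, 2040 falls on a Friday, which is a business day, so no adjustment is needed.
Deadline: Jul 13, 2040.

Jul 13, 2040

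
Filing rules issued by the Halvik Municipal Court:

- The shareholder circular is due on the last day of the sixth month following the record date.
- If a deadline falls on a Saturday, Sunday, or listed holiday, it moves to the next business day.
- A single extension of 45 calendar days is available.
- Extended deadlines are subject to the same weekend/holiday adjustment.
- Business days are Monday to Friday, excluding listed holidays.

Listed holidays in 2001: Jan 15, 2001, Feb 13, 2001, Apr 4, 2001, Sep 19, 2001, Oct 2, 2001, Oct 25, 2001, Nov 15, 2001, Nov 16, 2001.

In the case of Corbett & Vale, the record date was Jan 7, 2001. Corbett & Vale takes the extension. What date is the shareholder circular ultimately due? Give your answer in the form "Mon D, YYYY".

Sep 14, 2001

6 months after Jan 7, 2001 falls in July 2001; the last day of that month is Jul 31, 2001.
Since Jul 31, 2001 is a Tuesday and not a holiday, the date is unchanged.
With the 45-day extension, Jul 31, 2001 becomes Sep 14, 2001.
Sep 14, 2001 falls on a Friday, which is a business day, so no adjustment is needed.
Deadline: Sep 14, 2001.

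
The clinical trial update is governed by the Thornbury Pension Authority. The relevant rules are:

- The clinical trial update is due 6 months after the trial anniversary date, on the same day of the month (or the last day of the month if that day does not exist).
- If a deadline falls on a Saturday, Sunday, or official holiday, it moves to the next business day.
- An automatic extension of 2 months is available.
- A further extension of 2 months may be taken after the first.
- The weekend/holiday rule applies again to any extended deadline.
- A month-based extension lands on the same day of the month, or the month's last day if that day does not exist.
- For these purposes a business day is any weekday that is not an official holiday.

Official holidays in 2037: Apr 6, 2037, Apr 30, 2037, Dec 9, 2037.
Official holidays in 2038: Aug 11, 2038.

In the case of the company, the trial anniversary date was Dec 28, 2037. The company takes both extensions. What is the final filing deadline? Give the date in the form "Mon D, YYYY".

Nov 1, 2038

6 months after Dec 28, 2037, on the same day of the month, is Jun 28, 2038.
Jun 28, 2038 (Monday) is already a business day.
The 2 months extension carries Jun 28, 2038 to Aug 28, 2038.
Aug 28, 2038 falls on a Saturday. Rolling to the next business day gives Aug 30, 2038, a Monday.
Add 2 months to Aug 30, 2038: Oct 30, 2038.
Oct 30, 2038 is a Saturday, so it moves to the next business day, Nov 1, 2038 (Monday).
So the filing is due Nov 1, 2038.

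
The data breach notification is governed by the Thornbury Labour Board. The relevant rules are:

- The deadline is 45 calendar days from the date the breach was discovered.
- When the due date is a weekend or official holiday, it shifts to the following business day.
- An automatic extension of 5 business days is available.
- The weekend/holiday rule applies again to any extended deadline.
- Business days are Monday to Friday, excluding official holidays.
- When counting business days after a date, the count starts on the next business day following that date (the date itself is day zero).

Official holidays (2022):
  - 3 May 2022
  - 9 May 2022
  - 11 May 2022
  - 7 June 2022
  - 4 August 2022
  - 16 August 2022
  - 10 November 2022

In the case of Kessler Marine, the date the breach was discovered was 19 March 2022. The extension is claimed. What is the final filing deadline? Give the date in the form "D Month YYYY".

13 May 2022

Trigger date 19 March 2022 + 45 calendar days = 3 May 2022.
3 May 2022 is a listed holiday, so it moves to the next business day, 4 May 2022 (Wednesday).
The 5-business-day extension runs from 4 May 2022 to 13 May 2022.
13 May 2022 is a Friday and not a listed holiday, so it stands.
Deadline: 13 May 2022.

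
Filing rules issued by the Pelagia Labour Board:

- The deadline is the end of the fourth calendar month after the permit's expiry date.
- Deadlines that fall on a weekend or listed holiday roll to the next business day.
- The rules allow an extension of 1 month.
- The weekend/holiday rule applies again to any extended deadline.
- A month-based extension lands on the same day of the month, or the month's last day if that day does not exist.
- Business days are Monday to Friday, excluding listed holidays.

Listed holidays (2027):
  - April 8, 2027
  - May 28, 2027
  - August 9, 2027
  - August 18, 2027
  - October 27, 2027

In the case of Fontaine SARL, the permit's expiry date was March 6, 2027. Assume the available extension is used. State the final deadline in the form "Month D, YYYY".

September 2, 2027

4 months after March 6, 2027 falls in July 2027; the last day of that month is July 31, 2027.
July 31, 2027 is a Saturday; the next business day is August 2, 2027 (Monday).
Add 1 month to August 2, 2027: September 2, 2027.
September 2, 2027 is a Thursday and not a listed holiday, so it stands.
Final deadline: September 2, 2027.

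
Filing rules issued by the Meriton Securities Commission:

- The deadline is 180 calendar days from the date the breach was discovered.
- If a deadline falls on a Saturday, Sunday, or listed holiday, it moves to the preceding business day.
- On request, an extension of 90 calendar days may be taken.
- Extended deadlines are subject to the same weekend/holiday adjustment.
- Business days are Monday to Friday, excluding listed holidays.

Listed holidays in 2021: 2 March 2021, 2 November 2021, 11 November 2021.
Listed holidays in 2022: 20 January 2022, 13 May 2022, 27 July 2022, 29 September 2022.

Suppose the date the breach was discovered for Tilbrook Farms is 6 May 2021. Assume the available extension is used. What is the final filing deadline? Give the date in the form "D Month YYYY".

28 January 2022

From 6 May 2021, 180 calendar days later is 2 November 2021.
2 November 2021 is a listed holiday, so it moves to the preceding business day, 1 November 2021 (Monday).
Applying the 90-calendar-day extension: 1 November 2021 + 90 days = 30 January 2022.
30 January 2022 is a Sunday; the preceding business day is 28 January 2022 (Friday).
Deadline: 28 January 2022.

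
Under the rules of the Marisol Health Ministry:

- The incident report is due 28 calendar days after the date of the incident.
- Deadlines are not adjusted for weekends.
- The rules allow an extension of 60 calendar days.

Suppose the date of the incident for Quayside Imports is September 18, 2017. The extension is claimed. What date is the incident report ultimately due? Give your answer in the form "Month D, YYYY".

Adding 28 calendar days to September 18, 2017 gives October 16, 2017.
October 16, 2017 falls on a Monday. The rules make no weekend/holiday allowance, so it remains October 16, 2017.
Add the 60 calendar-day extension to October 16, 2017: December 15, 2017.
No adjustment is made for weekends or holidays, so December 15, 2017 stands.
So the filing is due December 15, 2017.

December 15, 2017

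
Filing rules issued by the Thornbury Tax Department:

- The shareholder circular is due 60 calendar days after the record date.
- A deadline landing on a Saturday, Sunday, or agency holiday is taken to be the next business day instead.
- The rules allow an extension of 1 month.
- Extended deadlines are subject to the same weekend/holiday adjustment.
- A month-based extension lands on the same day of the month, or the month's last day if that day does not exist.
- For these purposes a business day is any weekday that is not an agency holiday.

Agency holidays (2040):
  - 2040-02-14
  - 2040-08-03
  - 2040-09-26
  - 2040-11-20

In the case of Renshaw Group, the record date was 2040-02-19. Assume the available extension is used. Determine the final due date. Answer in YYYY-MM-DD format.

2040-05-21

Trigger date 2040-02-19 + 60 calendar days = 2040-04-19.
2040-04-19 (Thursday) is already a business day.
Applying the 1 month extension: 1 month after 2040-04-19 is 2040-05-19.
2040-05-19 is a Saturday; the next business day is 2040-05-21 (Monday).
Final deadline: 2040-05-21.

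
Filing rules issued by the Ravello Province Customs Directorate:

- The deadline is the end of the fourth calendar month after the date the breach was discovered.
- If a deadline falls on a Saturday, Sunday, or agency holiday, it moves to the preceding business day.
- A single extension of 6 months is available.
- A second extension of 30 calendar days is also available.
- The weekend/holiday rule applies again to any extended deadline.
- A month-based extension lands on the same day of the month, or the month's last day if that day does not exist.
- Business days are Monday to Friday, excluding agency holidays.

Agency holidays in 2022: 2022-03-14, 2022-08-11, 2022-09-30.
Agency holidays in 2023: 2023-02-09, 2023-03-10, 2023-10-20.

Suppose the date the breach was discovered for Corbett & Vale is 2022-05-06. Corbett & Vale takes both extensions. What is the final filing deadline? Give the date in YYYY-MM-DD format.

The fourth month after 2022-05-06 is September 2022, whose last day is 2022-09-30.
2022-09-30 falls on a listed holiday. Rolling to the preceding business day gives 2022-09-29, a Thursday.
The 6 months extension carries 2022-09-29 to 2023-03-29.
2023-03-29 is a Wednesday and not a listed holiday, so it stands.
Applying the 30-calendar-day extension: 2023-03-29 + 30 days = 2023-04-28.
2023-04-28 falls on a Friday, which is a business day, so no adjustment is needed.
The final due date is 2023-04-28.

2023-04-28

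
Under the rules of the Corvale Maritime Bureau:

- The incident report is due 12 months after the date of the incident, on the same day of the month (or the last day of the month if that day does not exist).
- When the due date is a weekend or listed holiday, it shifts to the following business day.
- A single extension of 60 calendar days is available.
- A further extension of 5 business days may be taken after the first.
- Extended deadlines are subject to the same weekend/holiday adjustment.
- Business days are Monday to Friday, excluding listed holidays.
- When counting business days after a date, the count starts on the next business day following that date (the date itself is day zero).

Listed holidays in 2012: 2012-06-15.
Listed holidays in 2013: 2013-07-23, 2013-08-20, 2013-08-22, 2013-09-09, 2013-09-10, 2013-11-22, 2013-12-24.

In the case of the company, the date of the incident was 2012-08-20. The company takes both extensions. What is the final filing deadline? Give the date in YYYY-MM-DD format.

12 months after 2012-08-20, on the same day of the month, is 2013-08-20.
2013-08-20 is a listed holiday, so it moves to the next business day, 2013-08-21 (Wednesday).
With the 60-day extension, 2013-08-21 becomes 2013-10-20.
Because 2013-10-20 is a Sunday, the deadline becomes 2013-10-21 (Monday).
Applying the 5-business-day extension: 5 business days after 2013-10-21 is 2013-10-28.
2013-10-28 (Monday) is already a business day.
Final deadline: 2013-10-28.

2013-10-28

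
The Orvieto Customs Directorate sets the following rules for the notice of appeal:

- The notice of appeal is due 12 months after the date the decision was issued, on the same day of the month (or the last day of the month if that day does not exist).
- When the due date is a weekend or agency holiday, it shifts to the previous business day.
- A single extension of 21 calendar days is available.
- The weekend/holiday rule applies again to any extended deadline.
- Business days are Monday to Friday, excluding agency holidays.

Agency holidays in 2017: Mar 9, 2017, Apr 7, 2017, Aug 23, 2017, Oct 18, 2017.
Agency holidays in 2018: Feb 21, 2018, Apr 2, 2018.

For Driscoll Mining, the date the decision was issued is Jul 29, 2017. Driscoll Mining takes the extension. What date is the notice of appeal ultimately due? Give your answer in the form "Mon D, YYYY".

12 months after Jul 29, 2017, on the same day of the month, is Jul 29, 2018.
Jul 29, 2018 is a Sunday, so it moves to the preceding business day, Jul 27, 2018 (Friday).
Applying the 21-calendar-day extension: Jul 27, 2018 + 21 days = Aug 17, 2018.
Aug 17, 2018 is a Friday and not a listed holiday, so it stands.
Deadline: Aug 17, 2018.

Aug 17, 2018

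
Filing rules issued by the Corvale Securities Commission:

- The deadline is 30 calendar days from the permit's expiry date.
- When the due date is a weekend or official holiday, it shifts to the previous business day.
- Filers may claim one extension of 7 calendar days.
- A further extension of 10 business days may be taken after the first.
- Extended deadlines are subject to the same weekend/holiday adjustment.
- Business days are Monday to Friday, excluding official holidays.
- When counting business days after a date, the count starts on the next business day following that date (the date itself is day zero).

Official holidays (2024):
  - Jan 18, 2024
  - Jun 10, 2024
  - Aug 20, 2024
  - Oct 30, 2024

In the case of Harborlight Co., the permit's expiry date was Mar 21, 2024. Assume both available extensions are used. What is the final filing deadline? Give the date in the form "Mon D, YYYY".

May 10, 2024

30 calendar days after Mar 21, 2024 is Apr 20, 2024.
Apr 20, 2024 is a Saturday, so it moves to the preceding business day, Apr 19, 2024 (Friday).
Add the 7 calendar-day extension to Apr 19, 2024: Apr 26, 2024.
Since Apr 26, 2024 is a Friday and not a holiday, the date is unchanged.
Applying the 10-business-day extension: 10 business days after Apr 26, 2024 is May 10, 2024.
May 10, 2024 falls on a Friday, which is a business day, so no adjustment is needed.
So the filing is due May 10, 2024.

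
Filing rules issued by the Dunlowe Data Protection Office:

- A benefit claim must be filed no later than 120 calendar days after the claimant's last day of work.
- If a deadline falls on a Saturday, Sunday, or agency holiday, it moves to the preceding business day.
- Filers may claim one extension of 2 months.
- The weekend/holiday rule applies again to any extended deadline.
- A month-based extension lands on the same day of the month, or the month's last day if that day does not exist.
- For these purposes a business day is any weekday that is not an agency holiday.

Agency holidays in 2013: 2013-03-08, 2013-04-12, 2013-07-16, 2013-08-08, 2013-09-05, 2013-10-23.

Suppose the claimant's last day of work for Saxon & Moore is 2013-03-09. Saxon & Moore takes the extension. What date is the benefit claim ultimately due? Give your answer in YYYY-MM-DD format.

120 calendar days after 2013-03-09 is 2013-07-07.
2013-07-07 falls on a Sunday. Rolling to the preceding business day gives 2013-07-05, a Friday.
The 2 months extension carries 2013-07-05 to 2013-09-05.
Because 2013-09-05 is a listed holiday, the deadline becomes 2013-09-04 (Wednesday).
The final due date is 2013-09-04.

2013-09-04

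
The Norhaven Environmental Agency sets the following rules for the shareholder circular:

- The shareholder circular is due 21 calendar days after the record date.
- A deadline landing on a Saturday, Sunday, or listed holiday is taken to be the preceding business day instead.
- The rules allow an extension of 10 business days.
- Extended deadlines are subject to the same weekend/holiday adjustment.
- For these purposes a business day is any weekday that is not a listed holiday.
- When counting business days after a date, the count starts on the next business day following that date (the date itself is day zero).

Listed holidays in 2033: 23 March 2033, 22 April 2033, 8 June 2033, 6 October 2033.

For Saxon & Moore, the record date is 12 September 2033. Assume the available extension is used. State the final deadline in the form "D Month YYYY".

18 October 2033

Trigger date 12 September 2033 + 21 calendar days = 3 October 2033.
3 October 2033 (Monday) is already a business day.
Counting 10 further business days from 3 October 2033 reaches 18 October 2033.
18 October 2033 (Tuesday) is already a business day.
The final due date is 18 October 2033.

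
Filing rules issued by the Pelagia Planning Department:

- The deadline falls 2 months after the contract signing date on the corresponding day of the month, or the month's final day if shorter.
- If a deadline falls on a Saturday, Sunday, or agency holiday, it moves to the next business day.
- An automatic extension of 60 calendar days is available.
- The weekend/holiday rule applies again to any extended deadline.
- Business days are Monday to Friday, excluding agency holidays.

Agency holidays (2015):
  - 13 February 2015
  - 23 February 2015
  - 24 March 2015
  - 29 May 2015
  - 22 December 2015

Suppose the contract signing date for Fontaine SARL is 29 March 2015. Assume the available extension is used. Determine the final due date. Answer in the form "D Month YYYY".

2 months after 29 March 2015, on the same day of the month, is 29 May 2015.
29 May 2015 is a listed holiday; the next business day is 1 June 2015 (Monday).
Add the 60 calendar-day extension to 1 June 2015: 31 July 2015.
31 July 2015 is a Friday and not a listed holiday, so it stands.
Final deadline: 31 July 2015.

31 July 2015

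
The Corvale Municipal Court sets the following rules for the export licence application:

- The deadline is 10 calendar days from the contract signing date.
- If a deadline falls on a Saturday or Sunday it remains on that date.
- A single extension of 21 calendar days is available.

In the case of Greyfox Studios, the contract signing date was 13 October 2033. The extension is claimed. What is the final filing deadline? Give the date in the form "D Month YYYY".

13 November 2033

From 13 October 2033, 10 calendar days later is 23 October 2033.
23 October 2033 is a Sunday; no weekend or holiday adjustment applies.
Add the 21 calendar-day extension to 23 October 2033: 13 November 2033.
13 November 2033 is a Sunday; no weekend or holiday adjustment applies.
So the filing is due 13 November 2033.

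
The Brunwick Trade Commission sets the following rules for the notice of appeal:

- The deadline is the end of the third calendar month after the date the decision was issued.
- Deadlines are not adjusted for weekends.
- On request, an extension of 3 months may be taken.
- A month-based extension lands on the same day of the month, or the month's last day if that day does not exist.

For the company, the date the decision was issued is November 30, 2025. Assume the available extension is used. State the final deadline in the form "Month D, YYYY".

The third month after November 30, 2025 is February 2026, whose last day is February 28, 2026.
February 28, 2026 falls on a Saturday. The rules make no weekend/holiday allowance, so it remains February 28, 2026.
Add 3 months to February 28, 2026: May 28, 2026.
May 28, 2026 is a Thursday; no weekend or holiday adjustment applies.
So the filing is due May 28, 2026.

May 28, 2026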